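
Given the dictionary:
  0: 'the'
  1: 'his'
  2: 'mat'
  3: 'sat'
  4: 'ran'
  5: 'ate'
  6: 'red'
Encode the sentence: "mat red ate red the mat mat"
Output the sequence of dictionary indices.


Look up each word in the dictionary:
  'mat' -> 2
  'red' -> 6
  'ate' -> 5
  'red' -> 6
  'the' -> 0
  'mat' -> 2
  'mat' -> 2

Encoded: [2, 6, 5, 6, 0, 2, 2]


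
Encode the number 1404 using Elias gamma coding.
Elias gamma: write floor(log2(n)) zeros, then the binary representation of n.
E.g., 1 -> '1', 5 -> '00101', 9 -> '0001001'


num_bits = floor(log2(1404)) + 1 = 11
leading_zeros = num_bits - 1 = 10
binary(1404) = 10101111100

Elias gamma(1404) = '0000000000' + '10101111100' = 000000000010101111100 (21 bits)


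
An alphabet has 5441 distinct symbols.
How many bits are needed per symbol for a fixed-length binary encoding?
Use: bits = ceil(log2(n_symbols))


log2(5441) = 12.4097
Bracket: 2^12 = 4096 < 5441 <= 2^13 = 8192
So ceil(log2(5441)) = 13

bits = ceil(log2(5441)) = ceil(12.4097) = 13 bits


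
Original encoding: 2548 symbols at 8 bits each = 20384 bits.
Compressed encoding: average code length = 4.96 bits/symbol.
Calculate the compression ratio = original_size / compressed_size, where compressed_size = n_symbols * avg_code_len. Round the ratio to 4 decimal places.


original_size = n_symbols * orig_bits = 2548 * 8 = 20384 bits
compressed_size = n_symbols * avg_code_len = 2548 * 4.96 = 12638.08 bits
ratio = original_size / compressed_size = 20384 / 12638.08 = 1.6129

Compression ratio = 1.6129


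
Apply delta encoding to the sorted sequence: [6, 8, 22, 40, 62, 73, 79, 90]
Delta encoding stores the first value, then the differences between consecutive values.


First value: 6
Deltas:
  8 - 6 = 2
  22 - 8 = 14
  40 - 22 = 18
  62 - 40 = 22
  73 - 62 = 11
  79 - 73 = 6
  90 - 79 = 11


Delta encoded: [6, 2, 14, 18, 22, 11, 6, 11]


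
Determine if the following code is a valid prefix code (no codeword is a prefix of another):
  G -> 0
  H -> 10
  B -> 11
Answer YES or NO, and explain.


Checking each pair (does one codeword prefix another?):
  G='0' vs H='10': no prefix
  G='0' vs B='11': no prefix
  H='10' vs G='0': no prefix
  H='10' vs B='11': no prefix
  B='11' vs G='0': no prefix
  B='11' vs H='10': no prefix
No violation found over all pairs.

YES -- this is a valid prefix code. No codeword is a prefix of any other codeword.


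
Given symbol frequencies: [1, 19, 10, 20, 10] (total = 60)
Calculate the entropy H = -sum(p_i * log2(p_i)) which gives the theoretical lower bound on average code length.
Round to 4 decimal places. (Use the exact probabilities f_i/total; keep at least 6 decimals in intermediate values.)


Per-symbol terms -p_i * log2(p_i) with p_i = f_i/60:
  p = 1/60 = 0.016667: log2(p) = -5.906891, -p*log2(p) = 0.098448
  p = 19/60 = 0.316667: log2(p) = -1.658963, -p*log2(p) = 0.525338
  p = 10/60 = 0.166667: log2(p) = -2.584963, -p*log2(p) = 0.430827
  p = 20/60 = 0.333333: log2(p) = -1.584963, -p*log2(p) = 0.528321
  p = 10/60 = 0.166667: log2(p) = -2.584963, -p*log2(p) = 0.430827
H = 0.098448 + 0.525338 + 0.430827 + 0.528321 + 0.430827 = 2.013761

H = 2.0138 bits/symbol


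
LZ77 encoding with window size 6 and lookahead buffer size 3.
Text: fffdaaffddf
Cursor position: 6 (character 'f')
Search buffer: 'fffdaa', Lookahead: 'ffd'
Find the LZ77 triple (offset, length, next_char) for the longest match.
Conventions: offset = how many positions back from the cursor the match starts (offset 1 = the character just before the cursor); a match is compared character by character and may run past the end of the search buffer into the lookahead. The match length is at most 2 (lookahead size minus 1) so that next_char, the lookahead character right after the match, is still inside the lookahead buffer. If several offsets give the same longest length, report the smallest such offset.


Try each offset into the search buffer:
  offset=1 (pos 5, char 'a'): match length 0
  offset=2 (pos 4, char 'a'): match length 0
  offset=3 (pos 3, char 'd'): match length 0
  offset=4 (pos 2, char 'f'): match length 1
  offset=5 (pos 1, char 'f'): match length 2
  offset=6 (pos 0, char 'f'): match length 2
Longest match has length 2, found at offsets 5, 6; take the smallest, offset 5.
next_char = character at position 6 + 2 = 8 -> 'd'

Best match: offset=5, length=2 (matching 'ff' starting at position 1)
LZ77 triple: (5, 2, 'd')


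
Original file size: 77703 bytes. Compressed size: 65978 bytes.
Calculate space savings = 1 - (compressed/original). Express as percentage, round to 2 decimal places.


ratio = compressed/original = 65978/77703 = 0.849105
savings = 1 - ratio = 1 - 0.849105 = 0.150895
as a percentage: 0.150895 * 100 = 15.09%

Space savings = 1 - 65978/77703 = 15.09%


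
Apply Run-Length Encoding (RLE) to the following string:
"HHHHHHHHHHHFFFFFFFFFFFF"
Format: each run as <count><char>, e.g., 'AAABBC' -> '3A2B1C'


Scanning runs left to right:
  i=0: run of 'H' x 11 -> '11H'
  i=11: run of 'F' x 12 -> '12F'

RLE = 11H12F


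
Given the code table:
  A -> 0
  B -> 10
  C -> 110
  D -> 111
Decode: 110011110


Decoding:
110 -> C
0 -> A
111 -> D
10 -> B


Result: CADB


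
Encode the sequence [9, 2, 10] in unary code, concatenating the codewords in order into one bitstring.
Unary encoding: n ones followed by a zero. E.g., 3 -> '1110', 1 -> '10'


Encode each number as n ones followed by a terminating 0:
  9 -> 1111111110 (10 bits)
  2 -> 110 (3 bits)
  10 -> 11111111110 (11 bits)
Total length = 10 + 3 + 11 = 24 bits.

Unary([9, 2, 10]) = 111111111011011111111110 (24 bits)


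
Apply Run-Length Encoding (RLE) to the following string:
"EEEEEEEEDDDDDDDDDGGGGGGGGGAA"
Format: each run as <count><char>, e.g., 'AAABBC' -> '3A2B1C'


Scanning runs left to right:
  i=0: run of 'E' x 8 -> '8E'
  i=8: run of 'D' x 9 -> '9D'
  i=17: run of 'G' x 9 -> '9G'
  i=26: run of 'A' x 2 -> '2A'

RLE = 8E9D9G2A


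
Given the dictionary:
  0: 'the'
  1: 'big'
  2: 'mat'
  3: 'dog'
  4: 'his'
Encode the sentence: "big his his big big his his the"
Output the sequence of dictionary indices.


Look up each word in the dictionary:
  'big' -> 1
  'his' -> 4
  'his' -> 4
  'big' -> 1
  'big' -> 1
  'his' -> 4
  'his' -> 4
  'the' -> 0

Encoded: [1, 4, 4, 1, 1, 4, 4, 0]


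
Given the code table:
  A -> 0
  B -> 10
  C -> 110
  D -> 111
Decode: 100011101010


Decoding:
10 -> B
0 -> A
0 -> A
111 -> D
0 -> A
10 -> B
10 -> B


Result: BAADABB


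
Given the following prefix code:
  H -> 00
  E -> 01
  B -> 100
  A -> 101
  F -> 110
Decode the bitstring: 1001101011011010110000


Decoding step by step:
Bits 100 -> B
Bits 110 -> F
Bits 101 -> A
Bits 101 -> A
Bits 101 -> A
Bits 01 -> E
Bits 100 -> B
Bits 00 -> H


Decoded message: BFAAAEBH


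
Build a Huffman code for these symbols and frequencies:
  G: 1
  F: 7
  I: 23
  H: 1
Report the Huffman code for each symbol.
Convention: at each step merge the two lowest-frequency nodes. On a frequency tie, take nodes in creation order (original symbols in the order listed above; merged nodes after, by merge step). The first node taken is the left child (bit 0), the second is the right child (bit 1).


Huffman tree construction:
Step 1: Merge G(1) + H(1) = 2
Step 2: Merge (G+H)(2) + F(7) = 9
Step 3: Merge ((G+H)+F)(9) + I(23) = 32
Read each symbol's code off the tree from the root (left child = 0, right child = 1).

Codes:
  G: 000 (length 3)
  F: 01 (length 2)
  I: 1 (length 1)
  H: 001 (length 3)
Average code length: 43/32 = 1.3438 bits/symbol


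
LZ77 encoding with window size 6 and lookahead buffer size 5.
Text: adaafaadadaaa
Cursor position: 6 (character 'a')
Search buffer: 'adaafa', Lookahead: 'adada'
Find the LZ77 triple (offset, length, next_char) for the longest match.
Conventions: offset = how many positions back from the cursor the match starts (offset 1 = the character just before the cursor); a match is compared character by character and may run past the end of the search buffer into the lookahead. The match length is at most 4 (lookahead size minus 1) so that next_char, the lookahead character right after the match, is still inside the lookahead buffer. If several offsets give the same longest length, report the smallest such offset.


Try each offset into the search buffer:
  offset=1 (pos 5, char 'a'): match length 1
  offset=2 (pos 4, char 'f'): match length 0
  offset=3 (pos 3, char 'a'): match length 1
  offset=4 (pos 2, char 'a'): match length 1
  offset=5 (pos 1, char 'd'): match length 0
  offset=6 (pos 0, char 'a'): match length 3
Longest match has length 3 at offset 6.
next_char = character at position 6 + 3 = 9 -> 'd'

Best match: offset=6, length=3 (matching 'ada' starting at position 0)
LZ77 triple: (6, 3, 'd')


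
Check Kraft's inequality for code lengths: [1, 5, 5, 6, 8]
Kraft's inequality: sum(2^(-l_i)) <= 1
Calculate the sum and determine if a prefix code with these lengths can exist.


Sum = 2^(-1) + 2^(-5) + 2^(-5) + 2^(-6) + 2^(-8)
    = 0.5 + 0.03125 + 0.03125 + 0.015625 + 0.00390625
    = 149/256 = 0.58203125
Since 0.58203125 <= 1, Kraft's inequality IS satisfied.
A prefix code with these lengths CAN exist.

Kraft sum = 0.58203125. Satisfied.


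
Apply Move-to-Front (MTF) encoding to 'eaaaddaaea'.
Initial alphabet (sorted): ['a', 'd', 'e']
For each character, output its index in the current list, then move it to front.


MTF encoding:
'e': index 2 in ['a', 'd', 'e'] -> ['e', 'a', 'd']
'a': index 1 in ['e', 'a', 'd'] -> ['a', 'e', 'd']
'a': index 0 in ['a', 'e', 'd'] -> ['a', 'e', 'd']
'a': index 0 in ['a', 'e', 'd'] -> ['a', 'e', 'd']
'd': index 2 in ['a', 'e', 'd'] -> ['d', 'a', 'e']
'd': index 0 in ['d', 'a', 'e'] -> ['d', 'a', 'e']
'a': index 1 in ['d', 'a', 'e'] -> ['a', 'd', 'e']
'a': index 0 in ['a', 'd', 'e'] -> ['a', 'd', 'e']
'e': index 2 in ['a', 'd', 'e'] -> ['e', 'a', 'd']
'a': index 1 in ['e', 'a', 'd'] -> ['a', 'e', 'd']


Output: [2, 1, 0, 0, 2, 0, 1, 0, 2, 1]


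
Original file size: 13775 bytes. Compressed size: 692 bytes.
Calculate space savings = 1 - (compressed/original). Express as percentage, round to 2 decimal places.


ratio = compressed/original = 692/13775 = 0.050236
savings = 1 - ratio = 1 - 0.050236 = 0.949764
as a percentage: 0.949764 * 100 = 94.98%

Space savings = 1 - 692/13775 = 94.98%


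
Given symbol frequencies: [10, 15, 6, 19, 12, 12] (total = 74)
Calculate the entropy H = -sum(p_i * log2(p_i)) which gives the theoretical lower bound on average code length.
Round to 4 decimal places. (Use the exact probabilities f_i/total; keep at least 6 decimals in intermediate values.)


Per-symbol terms -p_i * log2(p_i) with p_i = f_i/74:
  p = 10/74 = 0.135135: log2(p) = -2.887525, -p*log2(p) = 0.390206
  p = 15/74 = 0.202703: log2(p) = -2.302563, -p*log2(p) = 0.466736
  p = 6/74 = 0.081081: log2(p) = -3.624491, -p*log2(p) = 0.293878
  p = 19/74 = 0.256757: log2(p) = -1.961526, -p*log2(p) = 0.503635
  p = 12/74 = 0.162162: log2(p) = -2.624491, -p*log2(p) = 0.425593
  p = 12/74 = 0.162162: log2(p) = -2.624491, -p*log2(p) = 0.425593
H = 0.390206 + 0.466736 + 0.293878 + 0.503635 + 0.425593 + 0.425593 = 2.505641

H = 2.5056 bits/symbol


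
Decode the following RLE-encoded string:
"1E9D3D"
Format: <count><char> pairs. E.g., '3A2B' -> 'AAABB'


Expanding each <count><char> pair:
  1E -> 'E'
  9D -> 'DDDDDDDDD'
  3D -> 'DDD'

Decoded = EDDDDDDDDDDDD


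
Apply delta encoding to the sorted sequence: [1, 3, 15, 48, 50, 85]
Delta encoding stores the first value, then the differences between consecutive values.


First value: 1
Deltas:
  3 - 1 = 2
  15 - 3 = 12
  48 - 15 = 33
  50 - 48 = 2
  85 - 50 = 35


Delta encoded: [1, 2, 12, 33, 2, 35]


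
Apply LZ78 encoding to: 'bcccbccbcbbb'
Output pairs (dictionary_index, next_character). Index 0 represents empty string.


LZ78 encoding steps:
Dictionary: {0: ''}
Step 1: w='' (idx 0), next='b' -> output (0, 'b'), add 'b' as idx 1
Step 2: w='' (idx 0), next='c' -> output (0, 'c'), add 'c' as idx 2
Step 3: w='c' (idx 2), next='c' -> output (2, 'c'), add 'cc' as idx 3
Step 4: w='b' (idx 1), next='c' -> output (1, 'c'), add 'bc' as idx 4
Step 5: w='c' (idx 2), next='b' -> output (2, 'b'), add 'cb' as idx 5
Step 6: w='cb' (idx 5), next='b' -> output (5, 'b'), add 'cbb' as idx 6
Step 7: w='b' (idx 1), end of input -> output (1, '')


Encoded: [(0, 'b'), (0, 'c'), (2, 'c'), (1, 'c'), (2, 'b'), (5, 'b'), (1, '')]


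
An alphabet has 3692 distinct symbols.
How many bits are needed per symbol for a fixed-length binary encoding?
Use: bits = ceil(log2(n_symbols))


log2(3692) = 11.8502
Bracket: 2^11 = 2048 < 3692 <= 2^12 = 4096
So ceil(log2(3692)) = 12

bits = ceil(log2(3692)) = ceil(11.8502) = 12 bits


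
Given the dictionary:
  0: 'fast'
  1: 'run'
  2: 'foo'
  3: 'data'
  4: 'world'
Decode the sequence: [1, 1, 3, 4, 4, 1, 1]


Look up each index in the dictionary:
  1 -> 'run'
  1 -> 'run'
  3 -> 'data'
  4 -> 'world'
  4 -> 'world'
  1 -> 'run'
  1 -> 'run'

Decoded: "run run data world world run run"


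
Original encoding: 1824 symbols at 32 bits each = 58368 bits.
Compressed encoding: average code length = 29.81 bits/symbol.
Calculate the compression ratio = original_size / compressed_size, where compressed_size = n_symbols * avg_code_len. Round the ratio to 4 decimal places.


original_size = n_symbols * orig_bits = 1824 * 32 = 58368 bits
compressed_size = n_symbols * avg_code_len = 1824 * 29.81 = 54373.44 bits
ratio = original_size / compressed_size = 58368 / 54373.44 = 1.0735

Compression ratio = 1.0735


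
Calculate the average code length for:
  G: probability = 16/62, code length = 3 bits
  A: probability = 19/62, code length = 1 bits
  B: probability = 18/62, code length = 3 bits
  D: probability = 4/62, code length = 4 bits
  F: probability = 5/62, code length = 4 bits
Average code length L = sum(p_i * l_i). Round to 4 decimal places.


Weighted contributions p_i * l_i:
  G: (16/62) * 3 = 48/62
  A: (19/62) * 1 = 19/62
  B: (18/62) * 3 = 54/62
  D: (4/62) * 4 = 16/62
  F: (5/62) * 4 = 20/62
Sum = (48 + 19 + 54 + 16 + 20)/62 = 157/62

L = 157/62 = 2.5323 bits/symbol


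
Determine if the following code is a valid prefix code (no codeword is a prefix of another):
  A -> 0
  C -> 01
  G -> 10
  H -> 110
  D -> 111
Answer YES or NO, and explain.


Checking each pair (does one codeword prefix another?):
  A='0' vs C='01': prefix -- VIOLATION

NO -- this is NOT a valid prefix code. A (0) is a prefix of C (01).


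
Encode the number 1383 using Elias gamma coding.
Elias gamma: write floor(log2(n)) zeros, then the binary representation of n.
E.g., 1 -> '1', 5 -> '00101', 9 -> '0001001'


num_bits = floor(log2(1383)) + 1 = 11
leading_zeros = num_bits - 1 = 10
binary(1383) = 10101100111

Elias gamma(1383) = '0000000000' + '10101100111' = 000000000010101100111 (21 bits)


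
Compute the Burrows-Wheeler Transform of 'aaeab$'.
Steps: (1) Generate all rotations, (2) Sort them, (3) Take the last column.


Rotations (sorted):
  0: $aaeab -> last char: b
  1: aaeab$ -> last char: $
  2: ab$aae -> last char: e
  3: aeab$a -> last char: a
  4: b$aaea -> last char: a
  5: eab$aa -> last char: a


BWT = b$eaaa


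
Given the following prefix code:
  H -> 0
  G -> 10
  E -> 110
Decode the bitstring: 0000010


Decoding step by step:
Bits 0 -> H
Bits 0 -> H
Bits 0 -> H
Bits 0 -> H
Bits 0 -> H
Bits 10 -> G


Decoded message: HHHHHG


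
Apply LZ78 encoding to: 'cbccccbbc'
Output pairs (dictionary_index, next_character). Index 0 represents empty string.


LZ78 encoding steps:
Dictionary: {0: ''}
Step 1: w='' (idx 0), next='c' -> output (0, 'c'), add 'c' as idx 1
Step 2: w='' (idx 0), next='b' -> output (0, 'b'), add 'b' as idx 2
Step 3: w='c' (idx 1), next='c' -> output (1, 'c'), add 'cc' as idx 3
Step 4: w='cc' (idx 3), next='b' -> output (3, 'b'), add 'ccb' as idx 4
Step 5: w='b' (idx 2), next='c' -> output (2, 'c'), add 'bc' as idx 5


Encoded: [(0, 'c'), (0, 'b'), (1, 'c'), (3, 'b'), (2, 'c')]


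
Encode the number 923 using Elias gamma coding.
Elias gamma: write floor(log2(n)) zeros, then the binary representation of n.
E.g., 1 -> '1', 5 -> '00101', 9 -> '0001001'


num_bits = floor(log2(923)) + 1 = 10
leading_zeros = num_bits - 1 = 9
binary(923) = 1110011011

Elias gamma(923) = '000000000' + '1110011011' = 0000000001110011011 (19 bits)


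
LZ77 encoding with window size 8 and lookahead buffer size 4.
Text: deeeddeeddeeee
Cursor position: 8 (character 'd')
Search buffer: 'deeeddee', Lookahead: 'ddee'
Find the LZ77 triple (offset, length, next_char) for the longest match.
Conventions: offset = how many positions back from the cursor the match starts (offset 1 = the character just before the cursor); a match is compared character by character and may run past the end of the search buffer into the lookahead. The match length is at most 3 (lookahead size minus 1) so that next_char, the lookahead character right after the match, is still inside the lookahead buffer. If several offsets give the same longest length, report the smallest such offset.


Try each offset into the search buffer:
  offset=1 (pos 7, char 'e'): match length 0
  offset=2 (pos 6, char 'e'): match length 0
  offset=3 (pos 5, char 'd'): match length 1
  offset=4 (pos 4, char 'd'): match length 3
  offset=5 (pos 3, char 'e'): match length 0
  offset=6 (pos 2, char 'e'): match length 0
  offset=7 (pos 1, char 'e'): match length 0
  offset=8 (pos 0, char 'd'): match length 1
Longest match has length 3 at offset 4.
next_char = character at position 8 + 3 = 11 -> 'e'

Best match: offset=4, length=3 (matching 'dde' starting at position 4)
LZ77 triple: (4, 3, 'e')


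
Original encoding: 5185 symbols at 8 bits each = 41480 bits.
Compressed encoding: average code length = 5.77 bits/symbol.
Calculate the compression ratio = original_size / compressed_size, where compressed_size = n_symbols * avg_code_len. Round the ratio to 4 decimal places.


original_size = n_symbols * orig_bits = 5185 * 8 = 41480 bits
compressed_size = n_symbols * avg_code_len = 5185 * 5.77 = 29917.45 bits
ratio = original_size / compressed_size = 41480 / 29917.45 = 1.3865

Compression ratio = 1.3865


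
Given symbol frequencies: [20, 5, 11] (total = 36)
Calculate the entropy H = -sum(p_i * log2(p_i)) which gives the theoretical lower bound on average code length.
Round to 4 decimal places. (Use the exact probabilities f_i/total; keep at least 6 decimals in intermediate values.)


Per-symbol terms -p_i * log2(p_i) with p_i = f_i/36:
  p = 20/36 = 0.555556: log2(p) = -0.847997, -p*log2(p) = 0.471109
  p = 5/36 = 0.138889: log2(p) = -2.847997, -p*log2(p) = 0.395555
  p = 11/36 = 0.305556: log2(p) = -1.710493, -p*log2(p) = 0.522651
H = 0.471109 + 0.395555 + 0.522651 = 1.389315

H = 1.3893 bits/symbol


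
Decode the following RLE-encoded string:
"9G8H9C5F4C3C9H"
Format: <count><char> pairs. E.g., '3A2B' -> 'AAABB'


Expanding each <count><char> pair:
  9G -> 'GGGGGGGGG'
  8H -> 'HHHHHHHH'
  9C -> 'CCCCCCCCC'
  5F -> 'FFFFF'
  4C -> 'CCCC'
  3C -> 'CCC'
  9H -> 'HHHHHHHHH'

Decoded = GGGGGGGGGHHHHHHHHCCCCCCCCCFFFFFCCCCCCCHHHHHHHHH


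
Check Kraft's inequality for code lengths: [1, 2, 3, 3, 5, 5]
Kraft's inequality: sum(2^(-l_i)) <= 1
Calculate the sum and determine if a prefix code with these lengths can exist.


Sum = 2^(-1) + 2^(-2) + 2^(-3) + 2^(-3) + 2^(-5) + 2^(-5)
    = 0.5 + 0.25 + 0.125 + 0.125 + 0.03125 + 0.03125
    = 34/32 = 1.0625
Since 1.0625 > 1, Kraft's inequality is NOT satisfied.
A prefix code with these lengths CANNOT exist.

Kraft sum = 1.0625. Not satisfied.


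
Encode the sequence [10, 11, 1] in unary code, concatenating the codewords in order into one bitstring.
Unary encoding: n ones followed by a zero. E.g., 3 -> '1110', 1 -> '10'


Encode each number as n ones followed by a terminating 0:
  10 -> 11111111110 (11 bits)
  11 -> 111111111110 (12 bits)
  1 -> 10 (2 bits)
Total length = 11 + 12 + 2 = 25 bits.

Unary([10, 11, 1]) = 1111111111011111111111010 (25 bits)


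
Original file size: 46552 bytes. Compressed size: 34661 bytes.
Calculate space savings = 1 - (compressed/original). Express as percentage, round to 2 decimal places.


ratio = compressed/original = 34661/46552 = 0.744565
savings = 1 - ratio = 1 - 0.744565 = 0.255435
as a percentage: 0.255435 * 100 = 25.54%

Space savings = 1 - 34661/46552 = 25.54%


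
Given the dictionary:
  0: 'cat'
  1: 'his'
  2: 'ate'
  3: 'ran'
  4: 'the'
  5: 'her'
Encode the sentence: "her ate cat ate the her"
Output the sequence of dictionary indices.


Look up each word in the dictionary:
  'her' -> 5
  'ate' -> 2
  'cat' -> 0
  'ate' -> 2
  'the' -> 4
  'her' -> 5

Encoded: [5, 2, 0, 2, 4, 5]


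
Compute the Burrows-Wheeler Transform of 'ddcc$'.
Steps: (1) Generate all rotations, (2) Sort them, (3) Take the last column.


Rotations (sorted):
  0: $ddcc -> last char: c
  1: c$ddc -> last char: c
  2: cc$dd -> last char: d
  3: dcc$d -> last char: d
  4: ddcc$ -> last char: $


BWT = ccdd$


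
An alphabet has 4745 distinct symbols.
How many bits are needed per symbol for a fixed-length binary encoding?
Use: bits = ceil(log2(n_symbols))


log2(4745) = 12.2122
Bracket: 2^12 = 4096 < 4745 <= 2^13 = 8192
So ceil(log2(4745)) = 13

bits = ceil(log2(4745)) = ceil(12.2122) = 13 bits


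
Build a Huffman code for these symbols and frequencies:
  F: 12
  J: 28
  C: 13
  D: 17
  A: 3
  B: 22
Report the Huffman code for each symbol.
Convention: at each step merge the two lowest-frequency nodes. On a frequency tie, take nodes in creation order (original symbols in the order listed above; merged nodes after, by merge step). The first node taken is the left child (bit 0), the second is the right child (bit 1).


Huffman tree construction:
Step 1: Merge A(3) + F(12) = 15
Step 2: Merge C(13) + (A+F)(15) = 28
Step 3: Merge D(17) + B(22) = 39
Step 4: Merge J(28) + (C+(A+F))(28) = 56
Step 5: Merge (D+B)(39) + (J+(C+(A+F)))(56) = 95
Read each symbol's code off the tree from the root (left child = 0, right child = 1).

Codes:
  F: 1111 (length 4)
  J: 10 (length 2)
  C: 110 (length 3)
  D: 00 (length 2)
  A: 1110 (length 4)
  B: 01 (length 2)
Average code length: 233/95 = 2.4526 bits/symbol


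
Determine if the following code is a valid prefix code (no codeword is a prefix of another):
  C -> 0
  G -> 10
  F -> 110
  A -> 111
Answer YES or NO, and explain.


Checking each pair (does one codeword prefix another?):
  C='0' vs G='10': no prefix
  C='0' vs F='110': no prefix
  C='0' vs A='111': no prefix
  G='10' vs C='0': no prefix
  G='10' vs F='110': no prefix
  G='10' vs A='111': no prefix
  F='110' vs C='0': no prefix
  F='110' vs G='10': no prefix
  F='110' vs A='111': no prefix
  A='111' vs C='0': no prefix
  A='111' vs G='10': no prefix
  A='111' vs F='110': no prefix
No violation found over all pairs.

YES -- this is a valid prefix code. No codeword is a prefix of any other codeword.


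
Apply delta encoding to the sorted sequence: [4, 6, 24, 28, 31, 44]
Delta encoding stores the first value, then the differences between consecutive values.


First value: 4
Deltas:
  6 - 4 = 2
  24 - 6 = 18
  28 - 24 = 4
  31 - 28 = 3
  44 - 31 = 13


Delta encoded: [4, 2, 18, 4, 3, 13]


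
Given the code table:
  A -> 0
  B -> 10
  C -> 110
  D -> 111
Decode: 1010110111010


Decoding:
10 -> B
10 -> B
110 -> C
111 -> D
0 -> A
10 -> B


Result: BBCDAB


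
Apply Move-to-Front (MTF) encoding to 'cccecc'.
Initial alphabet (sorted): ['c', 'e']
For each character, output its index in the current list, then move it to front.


MTF encoding:
'c': index 0 in ['c', 'e'] -> ['c', 'e']
'c': index 0 in ['c', 'e'] -> ['c', 'e']
'c': index 0 in ['c', 'e'] -> ['c', 'e']
'e': index 1 in ['c', 'e'] -> ['e', 'c']
'c': index 1 in ['e', 'c'] -> ['c', 'e']
'c': index 0 in ['c', 'e'] -> ['c', 'e']


Output: [0, 0, 0, 1, 1, 0]


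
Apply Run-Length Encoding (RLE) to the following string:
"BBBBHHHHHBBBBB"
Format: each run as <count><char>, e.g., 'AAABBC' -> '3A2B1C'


Scanning runs left to right:
  i=0: run of 'B' x 4 -> '4B'
  i=4: run of 'H' x 5 -> '5H'
  i=9: run of 'B' x 5 -> '5B'

RLE = 4B5H5B


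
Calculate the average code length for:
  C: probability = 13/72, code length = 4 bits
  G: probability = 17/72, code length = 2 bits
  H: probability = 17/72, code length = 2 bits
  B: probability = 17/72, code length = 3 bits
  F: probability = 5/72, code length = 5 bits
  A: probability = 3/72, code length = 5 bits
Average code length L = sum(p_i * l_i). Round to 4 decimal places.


Weighted contributions p_i * l_i:
  C: (13/72) * 4 = 52/72
  G: (17/72) * 2 = 34/72
  H: (17/72) * 2 = 34/72
  B: (17/72) * 3 = 51/72
  F: (5/72) * 5 = 25/72
  A: (3/72) * 5 = 15/72
Sum = (52 + 34 + 34 + 51 + 25 + 15)/72 = 211/72

L = 211/72 = 2.9306 bits/symbol


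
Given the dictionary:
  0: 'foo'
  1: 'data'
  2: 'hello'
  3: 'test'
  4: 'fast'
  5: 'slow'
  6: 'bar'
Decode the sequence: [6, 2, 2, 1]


Look up each index in the dictionary:
  6 -> 'bar'
  2 -> 'hello'
  2 -> 'hello'
  1 -> 'data'

Decoded: "bar hello hello data"


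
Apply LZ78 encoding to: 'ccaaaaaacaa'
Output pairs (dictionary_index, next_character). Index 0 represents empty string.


LZ78 encoding steps:
Dictionary: {0: ''}
Step 1: w='' (idx 0), next='c' -> output (0, 'c'), add 'c' as idx 1
Step 2: w='c' (idx 1), next='a' -> output (1, 'a'), add 'ca' as idx 2
Step 3: w='' (idx 0), next='a' -> output (0, 'a'), add 'a' as idx 3
Step 4: w='a' (idx 3), next='a' -> output (3, 'a'), add 'aa' as idx 4
Step 5: w='aa' (idx 4), next='c' -> output (4, 'c'), add 'aac' as idx 5
Step 6: w='aa' (idx 4), end of input -> output (4, '')


Encoded: [(0, 'c'), (1, 'a'), (0, 'a'), (3, 'a'), (4, 'c'), (4, '')]


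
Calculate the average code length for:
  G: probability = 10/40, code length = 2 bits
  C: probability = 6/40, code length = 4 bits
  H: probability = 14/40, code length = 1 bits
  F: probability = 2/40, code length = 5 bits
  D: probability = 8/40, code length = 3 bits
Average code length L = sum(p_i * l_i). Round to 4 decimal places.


Weighted contributions p_i * l_i:
  G: (10/40) * 2 = 20/40
  C: (6/40) * 4 = 24/40
  H: (14/40) * 1 = 14/40
  F: (2/40) * 5 = 10/40
  D: (8/40) * 3 = 24/40
Sum = (20 + 24 + 14 + 10 + 24)/40 = 92/40

L = 92/40 = 2.3000 bits/symbol


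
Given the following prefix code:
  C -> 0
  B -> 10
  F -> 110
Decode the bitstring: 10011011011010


Decoding step by step:
Bits 10 -> B
Bits 0 -> C
Bits 110 -> F
Bits 110 -> F
Bits 110 -> F
Bits 10 -> B


Decoded message: BCFFFB


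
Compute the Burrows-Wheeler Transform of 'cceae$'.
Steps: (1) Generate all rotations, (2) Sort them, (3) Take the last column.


Rotations (sorted):
  0: $cceae -> last char: e
  1: ae$cce -> last char: e
  2: cceae$ -> last char: $
  3: ceae$c -> last char: c
  4: e$ccea -> last char: a
  5: eae$cc -> last char: c


BWT = ee$cac


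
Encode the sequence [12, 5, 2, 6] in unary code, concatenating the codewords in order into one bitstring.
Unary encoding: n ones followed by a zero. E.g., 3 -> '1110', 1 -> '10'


Encode each number as n ones followed by a terminating 0:
  12 -> 1111111111110 (13 bits)
  5 -> 111110 (6 bits)
  2 -> 110 (3 bits)
  6 -> 1111110 (7 bits)
Total length = 13 + 6 + 3 + 7 = 29 bits.

Unary([12, 5, 2, 6]) = 11111111111101111101101111110 (29 bits)


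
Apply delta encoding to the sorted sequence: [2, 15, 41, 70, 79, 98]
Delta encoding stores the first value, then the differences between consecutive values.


First value: 2
Deltas:
  15 - 2 = 13
  41 - 15 = 26
  70 - 41 = 29
  79 - 70 = 9
  98 - 79 = 19


Delta encoded: [2, 13, 26, 29, 9, 19]


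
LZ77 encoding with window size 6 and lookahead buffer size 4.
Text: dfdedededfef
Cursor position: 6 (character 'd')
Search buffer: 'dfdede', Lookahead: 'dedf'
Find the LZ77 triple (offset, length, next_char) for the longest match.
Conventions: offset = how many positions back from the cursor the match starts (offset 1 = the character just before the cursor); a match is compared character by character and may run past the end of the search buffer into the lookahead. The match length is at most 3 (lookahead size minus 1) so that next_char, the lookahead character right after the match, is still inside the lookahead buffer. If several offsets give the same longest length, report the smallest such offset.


Try each offset into the search buffer:
  offset=1 (pos 5, char 'e'): match length 0
  offset=2 (pos 4, char 'd'): match length 3
  offset=3 (pos 3, char 'e'): match length 0
  offset=4 (pos 2, char 'd'): match length 3
  offset=5 (pos 1, char 'f'): match length 0
  offset=6 (pos 0, char 'd'): match length 1
Longest match has length 3, found at offsets 2, 4; take the smallest, offset 2.
next_char = character at position 6 + 3 = 9 -> 'f'

Best match: offset=2, length=3 (matching 'ded' starting at position 4)
LZ77 triple: (2, 3, 'f')


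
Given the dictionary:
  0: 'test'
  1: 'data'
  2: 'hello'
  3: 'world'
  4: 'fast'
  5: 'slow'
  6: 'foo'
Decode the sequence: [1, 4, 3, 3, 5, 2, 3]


Look up each index in the dictionary:
  1 -> 'data'
  4 -> 'fast'
  3 -> 'world'
  3 -> 'world'
  5 -> 'slow'
  2 -> 'hello'
  3 -> 'world'

Decoded: "data fast world world slow hello world"


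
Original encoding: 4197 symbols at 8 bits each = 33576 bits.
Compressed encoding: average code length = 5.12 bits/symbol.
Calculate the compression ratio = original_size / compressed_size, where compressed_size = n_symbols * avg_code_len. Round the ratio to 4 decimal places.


original_size = n_symbols * orig_bits = 4197 * 8 = 33576 bits
compressed_size = n_symbols * avg_code_len = 4197 * 5.12 = 21488.64 bits
ratio = original_size / compressed_size = 33576 / 21488.64 = 1.5625

Compression ratio = 1.5625


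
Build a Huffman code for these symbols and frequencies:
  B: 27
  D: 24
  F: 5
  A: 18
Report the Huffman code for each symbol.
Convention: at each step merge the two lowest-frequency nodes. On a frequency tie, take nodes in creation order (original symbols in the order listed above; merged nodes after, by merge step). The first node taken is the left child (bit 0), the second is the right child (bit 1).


Huffman tree construction:
Step 1: Merge F(5) + A(18) = 23
Step 2: Merge (F+A)(23) + D(24) = 47
Step 3: Merge B(27) + ((F+A)+D)(47) = 74
Read each symbol's code off the tree from the root (left child = 0, right child = 1).

Codes:
  B: 0 (length 1)
  D: 11 (length 2)
  F: 100 (length 3)
  A: 101 (length 3)
Average code length: 144/74 = 1.9459 bits/symbol


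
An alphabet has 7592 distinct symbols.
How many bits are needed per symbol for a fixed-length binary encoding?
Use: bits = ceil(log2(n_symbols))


log2(7592) = 12.8903
Bracket: 2^12 = 4096 < 7592 <= 2^13 = 8192
So ceil(log2(7592)) = 13

bits = ceil(log2(7592)) = ceil(12.8903) = 13 bits


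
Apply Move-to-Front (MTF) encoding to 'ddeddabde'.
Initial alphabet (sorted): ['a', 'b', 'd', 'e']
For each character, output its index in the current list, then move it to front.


MTF encoding:
'd': index 2 in ['a', 'b', 'd', 'e'] -> ['d', 'a', 'b', 'e']
'd': index 0 in ['d', 'a', 'b', 'e'] -> ['d', 'a', 'b', 'e']
'e': index 3 in ['d', 'a', 'b', 'e'] -> ['e', 'd', 'a', 'b']
'd': index 1 in ['e', 'd', 'a', 'b'] -> ['d', 'e', 'a', 'b']
'd': index 0 in ['d', 'e', 'a', 'b'] -> ['d', 'e', 'a', 'b']
'a': index 2 in ['d', 'e', 'a', 'b'] -> ['a', 'd', 'e', 'b']
'b': index 3 in ['a', 'd', 'e', 'b'] -> ['b', 'a', 'd', 'e']
'd': index 2 in ['b', 'a', 'd', 'e'] -> ['d', 'b', 'a', 'e']
'e': index 3 in ['d', 'b', 'a', 'e'] -> ['e', 'd', 'b', 'a']


Output: [2, 0, 3, 1, 0, 2, 3, 2, 3]


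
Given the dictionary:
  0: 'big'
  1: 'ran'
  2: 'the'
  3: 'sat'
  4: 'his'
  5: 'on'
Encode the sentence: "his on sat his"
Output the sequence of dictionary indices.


Look up each word in the dictionary:
  'his' -> 4
  'on' -> 5
  'sat' -> 3
  'his' -> 4

Encoded: [4, 5, 3, 4]


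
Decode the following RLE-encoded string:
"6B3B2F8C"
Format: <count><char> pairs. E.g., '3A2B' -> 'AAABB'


Expanding each <count><char> pair:
  6B -> 'BBBBBB'
  3B -> 'BBB'
  2F -> 'FF'
  8C -> 'CCCCCCCC'

Decoded = BBBBBBBBBFFCCCCCCCC


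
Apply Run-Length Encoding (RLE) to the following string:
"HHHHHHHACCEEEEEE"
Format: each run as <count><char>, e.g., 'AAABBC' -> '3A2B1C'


Scanning runs left to right:
  i=0: run of 'H' x 7 -> '7H'
  i=7: run of 'A' x 1 -> '1A'
  i=8: run of 'C' x 2 -> '2C'
  i=10: run of 'E' x 6 -> '6E'

RLE = 7H1A2C6E


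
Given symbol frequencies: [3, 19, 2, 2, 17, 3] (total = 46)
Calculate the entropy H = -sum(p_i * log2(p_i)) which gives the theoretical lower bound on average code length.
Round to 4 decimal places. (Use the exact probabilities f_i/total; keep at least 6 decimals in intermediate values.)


Per-symbol terms -p_i * log2(p_i) with p_i = f_i/46:
  p = 3/46 = 0.065217: log2(p) = -3.938599, -p*log2(p) = 0.256865
  p = 19/46 = 0.413043: log2(p) = -1.275634, -p*log2(p) = 0.526892
  p = 2/46 = 0.043478: log2(p) = -4.523562, -p*log2(p) = 0.196677
  p = 2/46 = 0.043478: log2(p) = -4.523562, -p*log2(p) = 0.196677
  p = 17/46 = 0.369565: log2(p) = -1.436099, -p*log2(p) = 0.530732
  p = 3/46 = 0.065217: log2(p) = -3.938599, -p*log2(p) = 0.256865
H = 0.256865 + 0.526892 + 0.196677 + 0.196677 + 0.530732 + 0.256865 = 1.964708

H = 1.9647 bits/symbol


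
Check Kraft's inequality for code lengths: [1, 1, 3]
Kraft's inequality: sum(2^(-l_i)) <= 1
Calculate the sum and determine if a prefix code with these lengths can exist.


Sum = 2^(-1) + 2^(-1) + 2^(-3)
    = 0.5 + 0.5 + 0.125
    = 9/8 = 1.125
Since 1.125 > 1, Kraft's inequality is NOT satisfied.
A prefix code with these lengths CANNOT exist.

Kraft sum = 1.125. Not satisfied.


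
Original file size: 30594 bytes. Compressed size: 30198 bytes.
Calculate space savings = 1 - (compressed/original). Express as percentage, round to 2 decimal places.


ratio = compressed/original = 30198/30594 = 0.987056
savings = 1 - ratio = 1 - 0.987056 = 0.012944
as a percentage: 0.012944 * 100 = 1.29%

Space savings = 1 - 30198/30594 = 1.29%


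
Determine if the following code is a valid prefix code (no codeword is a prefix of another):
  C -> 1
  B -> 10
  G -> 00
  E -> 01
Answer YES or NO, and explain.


Checking each pair (does one codeword prefix another?):
  C='1' vs B='10': prefix -- VIOLATION

NO -- this is NOT a valid prefix code. C (1) is a prefix of B (10).


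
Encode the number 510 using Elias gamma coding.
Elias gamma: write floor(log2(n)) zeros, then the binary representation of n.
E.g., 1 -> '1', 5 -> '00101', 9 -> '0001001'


num_bits = floor(log2(510)) + 1 = 9
leading_zeros = num_bits - 1 = 8
binary(510) = 111111110

Elias gamma(510) = '00000000' + '111111110' = 00000000111111110 (17 bits)


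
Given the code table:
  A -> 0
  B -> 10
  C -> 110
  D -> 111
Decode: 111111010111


Decoding:
111 -> D
111 -> D
0 -> A
10 -> B
111 -> D


Result: DDABD


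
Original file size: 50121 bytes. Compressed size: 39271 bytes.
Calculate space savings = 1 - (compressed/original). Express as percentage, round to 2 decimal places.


ratio = compressed/original = 39271/50121 = 0.783524
savings = 1 - ratio = 1 - 0.783524 = 0.216476
as a percentage: 0.216476 * 100 = 21.65%

Space savings = 1 - 39271/50121 = 21.65%


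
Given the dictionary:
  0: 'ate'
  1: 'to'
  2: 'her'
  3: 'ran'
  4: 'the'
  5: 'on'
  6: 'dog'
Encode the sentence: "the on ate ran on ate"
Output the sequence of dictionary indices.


Look up each word in the dictionary:
  'the' -> 4
  'on' -> 5
  'ate' -> 0
  'ran' -> 3
  'on' -> 5
  'ate' -> 0

Encoded: [4, 5, 0, 3, 5, 0]


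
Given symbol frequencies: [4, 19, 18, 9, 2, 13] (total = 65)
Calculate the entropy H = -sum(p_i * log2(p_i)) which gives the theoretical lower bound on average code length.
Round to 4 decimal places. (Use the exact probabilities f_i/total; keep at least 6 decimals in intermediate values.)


Per-symbol terms -p_i * log2(p_i) with p_i = f_i/65:
  p = 4/65 = 0.061538: log2(p) = -4.022368, -p*log2(p) = 0.247530
  p = 19/65 = 0.292308: log2(p) = -1.774440, -p*log2(p) = 0.518683
  p = 18/65 = 0.276923: log2(p) = -1.852443, -p*log2(p) = 0.512984
  p = 9/65 = 0.138462: log2(p) = -2.852443, -p*log2(p) = 0.394954
  p = 2/65 = 0.030769: log2(p) = -5.022368, -p*log2(p) = 0.154534
  p = 13/65 = 0.200000: log2(p) = -2.321928, -p*log2(p) = 0.464386
H = 0.247530 + 0.518683 + 0.512984 + 0.394954 + 0.154534 + 0.464386 = 2.293071

H = 2.2931 bits/symbol


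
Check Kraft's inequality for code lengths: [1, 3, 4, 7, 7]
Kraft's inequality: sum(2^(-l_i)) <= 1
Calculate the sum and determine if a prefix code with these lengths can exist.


Sum = 2^(-1) + 2^(-3) + 2^(-4) + 2^(-7) + 2^(-7)
    = 0.5 + 0.125 + 0.0625 + 0.0078125 + 0.0078125
    = 90/128 = 0.703125
Since 0.703125 <= 1, Kraft's inequality IS satisfied.
A prefix code with these lengths CAN exist.

Kraft sum = 0.703125. Satisfied.


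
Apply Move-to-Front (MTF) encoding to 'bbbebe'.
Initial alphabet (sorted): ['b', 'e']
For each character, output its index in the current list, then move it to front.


MTF encoding:
'b': index 0 in ['b', 'e'] -> ['b', 'e']
'b': index 0 in ['b', 'e'] -> ['b', 'e']
'b': index 0 in ['b', 'e'] -> ['b', 'e']
'e': index 1 in ['b', 'e'] -> ['e', 'b']
'b': index 1 in ['e', 'b'] -> ['b', 'e']
'e': index 1 in ['b', 'e'] -> ['e', 'b']


Output: [0, 0, 0, 1, 1, 1]


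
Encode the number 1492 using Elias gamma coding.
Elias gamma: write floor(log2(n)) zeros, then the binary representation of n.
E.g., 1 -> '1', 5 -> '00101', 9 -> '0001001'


num_bits = floor(log2(1492)) + 1 = 11
leading_zeros = num_bits - 1 = 10
binary(1492) = 10111010100

Elias gamma(1492) = '0000000000' + '10111010100' = 000000000010111010100 (21 bits)


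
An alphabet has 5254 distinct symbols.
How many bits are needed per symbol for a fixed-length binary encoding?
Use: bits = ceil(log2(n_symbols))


log2(5254) = 12.3592
Bracket: 2^12 = 4096 < 5254 <= 2^13 = 8192
So ceil(log2(5254)) = 13

bits = ceil(log2(5254)) = ceil(12.3592) = 13 bits


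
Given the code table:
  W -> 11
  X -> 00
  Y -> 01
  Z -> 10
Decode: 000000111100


Decoding:
00 -> X
00 -> X
00 -> X
11 -> W
11 -> W
00 -> X


Result: XXXWWX


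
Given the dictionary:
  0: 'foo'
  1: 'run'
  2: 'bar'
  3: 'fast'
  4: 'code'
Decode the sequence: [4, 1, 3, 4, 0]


Look up each index in the dictionary:
  4 -> 'code'
  1 -> 'run'
  3 -> 'fast'
  4 -> 'code'
  0 -> 'foo'

Decoded: "code run fast code foo"


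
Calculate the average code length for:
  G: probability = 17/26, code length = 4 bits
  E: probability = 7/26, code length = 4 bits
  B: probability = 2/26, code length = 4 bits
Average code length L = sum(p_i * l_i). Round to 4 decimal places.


Weighted contributions p_i * l_i:
  G: (17/26) * 4 = 68/26
  E: (7/26) * 4 = 28/26
  B: (2/26) * 4 = 8/26
Sum = (68 + 28 + 8)/26 = 104/26

L = 104/26 = 4.0000 bits/symbol


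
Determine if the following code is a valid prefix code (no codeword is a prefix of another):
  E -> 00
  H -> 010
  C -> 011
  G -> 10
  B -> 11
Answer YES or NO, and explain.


Checking each pair (does one codeword prefix another?):
  E='00' vs H='010': no prefix
  E='00' vs C='011': no prefix
  E='00' vs G='10': no prefix
  E='00' vs B='11': no prefix
  H='010' vs E='00': no prefix
  H='010' vs C='011': no prefix
  H='010' vs G='10': no prefix
  H='010' vs B='11': no prefix
  C='011' vs E='00': no prefix
  C='011' vs H='010': no prefix
  C='011' vs G='10': no prefix
  C='011' vs B='11': no prefix
  G='10' vs E='00': no prefix
  G='10' vs H='010': no prefix
  G='10' vs C='011': no prefix
  G='10' vs B='11': no prefix
  B='11' vs E='00': no prefix
  B='11' vs H='010': no prefix
  B='11' vs C='011': no prefix
  B='11' vs G='10': no prefix
No violation found over all pairs.

YES -- this is a valid prefix code. No codeword is a prefix of any other codeword.


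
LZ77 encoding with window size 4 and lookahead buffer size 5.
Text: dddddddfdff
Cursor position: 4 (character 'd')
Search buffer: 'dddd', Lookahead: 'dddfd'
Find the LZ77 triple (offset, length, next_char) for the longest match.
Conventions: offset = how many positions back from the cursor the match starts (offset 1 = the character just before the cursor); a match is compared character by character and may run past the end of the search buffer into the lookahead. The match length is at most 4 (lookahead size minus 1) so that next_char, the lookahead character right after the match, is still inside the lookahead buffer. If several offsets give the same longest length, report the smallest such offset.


Try each offset into the search buffer:
  offset=1 (pos 3, char 'd'): match length 3
  offset=2 (pos 2, char 'd'): match length 3
  offset=3 (pos 1, char 'd'): match length 3
  offset=4 (pos 0, char 'd'): match length 3
Longest match has length 3, found at offsets 1, 2, 3, 4; take the smallest, offset 1.
next_char = character at position 4 + 3 = 7 -> 'f'

Best match: offset=1, length=3 (matching 'ddd' starting at position 3)
LZ77 triple: (1, 3, 'f')
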